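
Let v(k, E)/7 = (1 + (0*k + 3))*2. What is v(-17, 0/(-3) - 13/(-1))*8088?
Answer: 452928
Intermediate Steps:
v(k, E) = 56 (v(k, E) = 7*((1 + (0*k + 3))*2) = 7*((1 + (0 + 3))*2) = 7*((1 + 3)*2) = 7*(4*2) = 7*8 = 56)
v(-17, 0/(-3) - 13/(-1))*8088 = 56*8088 = 452928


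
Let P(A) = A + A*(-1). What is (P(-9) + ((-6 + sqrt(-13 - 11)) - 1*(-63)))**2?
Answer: 3225 + 228*I*sqrt(6) ≈ 3225.0 + 558.48*I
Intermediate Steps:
P(A) = 0 (P(A) = A - A = 0)
(P(-9) + ((-6 + sqrt(-13 - 11)) - 1*(-63)))**2 = (0 + ((-6 + sqrt(-13 - 11)) - 1*(-63)))**2 = (0 + ((-6 + sqrt(-24)) + 63))**2 = (0 + ((-6 + 2*I*sqrt(6)) + 63))**2 = (0 + (57 + 2*I*sqrt(6)))**2 = (57 + 2*I*sqrt(6))**2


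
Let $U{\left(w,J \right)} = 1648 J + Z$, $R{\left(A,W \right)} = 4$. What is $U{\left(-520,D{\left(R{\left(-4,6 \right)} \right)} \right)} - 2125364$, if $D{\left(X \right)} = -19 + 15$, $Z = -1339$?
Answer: $-2133295$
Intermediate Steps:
$D{\left(X \right)} = -4$
$U{\left(w,J \right)} = -1339 + 1648 J$ ($U{\left(w,J \right)} = 1648 J - 1339 = -1339 + 1648 J$)
$U{\left(-520,D{\left(R{\left(-4,6 \right)} \right)} \right)} - 2125364 = \left(-1339 + 1648 \left(-4\right)\right) - 2125364 = \left(-1339 - 6592\right) - 2125364 = -7931 - 2125364 = -2133295$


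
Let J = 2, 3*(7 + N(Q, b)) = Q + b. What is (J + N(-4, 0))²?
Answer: 361/9 ≈ 40.111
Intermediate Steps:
N(Q, b) = -7 + Q/3 + b/3 (N(Q, b) = -7 + (Q + b)/3 = -7 + (Q/3 + b/3) = -7 + Q/3 + b/3)
(J + N(-4, 0))² = (2 + (-7 + (⅓)*(-4) + (⅓)*0))² = (2 + (-7 - 4/3 + 0))² = (2 - 25/3)² = (-19/3)² = 361/9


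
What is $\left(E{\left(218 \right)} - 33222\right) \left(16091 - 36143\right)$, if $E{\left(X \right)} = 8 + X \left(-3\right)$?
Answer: $679121136$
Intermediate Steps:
$E{\left(X \right)} = 8 - 3 X$
$\left(E{\left(218 \right)} - 33222\right) \left(16091 - 36143\right) = \left(\left(8 - 654\right) - 33222\right) \left(16091 - 36143\right) = \left(\left(8 - 654\right) - 33222\right) \left(-20052\right) = \left(-646 - 33222\right) \left(-20052\right) = \left(-33868\right) \left(-20052\right) = 679121136$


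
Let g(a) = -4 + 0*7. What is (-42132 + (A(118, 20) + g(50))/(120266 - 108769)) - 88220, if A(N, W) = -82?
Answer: -1498657030/11497 ≈ -1.3035e+5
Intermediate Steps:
g(a) = -4 (g(a) = -4 + 0 = -4)
(-42132 + (A(118, 20) + g(50))/(120266 - 108769)) - 88220 = (-42132 + (-82 - 4)/(120266 - 108769)) - 88220 = (-42132 - 86/11497) - 88220 = -484391690/11497 - 88220 = -1498657030/11497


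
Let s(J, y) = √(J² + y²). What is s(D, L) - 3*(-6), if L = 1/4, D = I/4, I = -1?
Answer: 18 + √2/4 ≈ 18.354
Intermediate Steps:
D = -¼ (D = -1/4 = -1*¼ = -¼ ≈ -0.25000)
L = ¼ (L = 1*(¼) = ¼ ≈ 0.25000)
s(D, L) - 3*(-6) = √((-¼)² + (¼)²) - 3*(-6) = √(1/16 + 1/16) + 18 = √(⅛) + 18 = √2/4 + 18 = 18 + √2/4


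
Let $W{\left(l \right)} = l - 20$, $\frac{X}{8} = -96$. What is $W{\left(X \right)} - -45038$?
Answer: $44250$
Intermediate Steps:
$X = -768$ ($X = 8 \left(-96\right) = -768$)
$W{\left(l \right)} = -20 + l$
$W{\left(X \right)} - -45038 = \left(-20 - 768\right) - -45038 = -788 + 45038 = 44250$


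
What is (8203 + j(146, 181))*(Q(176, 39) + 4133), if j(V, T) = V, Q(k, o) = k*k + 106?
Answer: 294010035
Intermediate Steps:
Q(k, o) = 106 + k² (Q(k, o) = k² + 106 = 106 + k²)
(8203 + j(146, 181))*(Q(176, 39) + 4133) = (8203 + 146)*((106 + 176²) + 4133) = 8349*((106 + 30976) + 4133) = 8349*(31082 + 4133) = 8349*35215 = 294010035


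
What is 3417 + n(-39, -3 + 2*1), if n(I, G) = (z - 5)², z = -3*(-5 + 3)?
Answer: 3418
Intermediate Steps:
z = 6 (z = -3*(-2) = 6)
n(I, G) = 1 (n(I, G) = (6 - 5)² = 1² = 1)
3417 + n(-39, -3 + 2*1) = 3417 + 1 = 3418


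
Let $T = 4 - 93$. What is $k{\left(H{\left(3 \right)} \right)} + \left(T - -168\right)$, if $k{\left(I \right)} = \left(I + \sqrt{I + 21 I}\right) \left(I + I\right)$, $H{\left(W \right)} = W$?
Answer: $97 + 6 \sqrt{66} \approx 145.74$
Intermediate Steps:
$T = -89$ ($T = 4 - 93 = -89$)
$k{\left(I \right)} = 2 I \left(I + \sqrt{22} \sqrt{I}\right)$ ($k{\left(I \right)} = \left(I + \sqrt{22 I}\right) 2 I = \left(I + \sqrt{22} \sqrt{I}\right) 2 I = 2 I \left(I + \sqrt{22} \sqrt{I}\right)$)
$k{\left(H{\left(3 \right)} \right)} + \left(T - -168\right) = \left(2 \cdot 3^{2} + 2 \sqrt{22} \cdot 3^{\frac{3}{2}}\right) - -79 = \left(2 \cdot 9 + 2 \sqrt{22} \cdot 3 \sqrt{3}\right) + \left(-89 + 168\right) = \left(18 + 6 \sqrt{66}\right) + 79 = 97 + 6 \sqrt{66}$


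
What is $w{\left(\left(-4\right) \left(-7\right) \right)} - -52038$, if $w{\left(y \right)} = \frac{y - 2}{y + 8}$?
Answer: $\frac{936697}{18} \approx 52039.0$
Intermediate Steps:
$w{\left(y \right)} = \frac{-2 + y}{8 + y}$
$w{\left(\left(-4\right) \left(-7\right) \right)} - -52038 = \frac{-2 - -28}{8 - -28} - -52038 = \frac{-2 + 28}{8 + 28} + 52038 = \frac{1}{36} \cdot 26 + 52038 = \frac{13}{18} + 52038 = \frac{936697}{18}$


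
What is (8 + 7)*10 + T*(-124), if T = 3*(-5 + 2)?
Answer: 1266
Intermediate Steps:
T = -9 (T = 3*(-3) = -9)
(8 + 7)*10 + T*(-124) = (8 + 7)*10 - 9*(-124) = 15*10 + 1116 = 150 + 1116 = 1266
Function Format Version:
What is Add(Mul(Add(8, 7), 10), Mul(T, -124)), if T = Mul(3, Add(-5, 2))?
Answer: 1266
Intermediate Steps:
T = -9 (T = Mul(3, -3) = -9)
Add(Mul(Add(8, 7), 10), Mul(T, -124)) = Add(Mul(Add(8, 7), 10), Mul(-9, -124)) = Add(Mul(15, 10), 1116) = Add(150, 1116) = 1266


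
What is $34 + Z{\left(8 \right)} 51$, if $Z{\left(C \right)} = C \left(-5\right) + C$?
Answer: $-1598$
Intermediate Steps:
$Z{\left(C \right)} = - 4 C$ ($Z{\left(C \right)} = - 5 C + C = - 4 C$)
$34 + Z{\left(8 \right)} 51 = 34 + \left(-4\right) 8 \cdot 51 = 34 - 1632 = -1598$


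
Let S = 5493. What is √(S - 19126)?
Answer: I*√13633 ≈ 116.76*I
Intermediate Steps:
√(S - 19126) = √(5493 - 19126) = √(-13633) = I*√13633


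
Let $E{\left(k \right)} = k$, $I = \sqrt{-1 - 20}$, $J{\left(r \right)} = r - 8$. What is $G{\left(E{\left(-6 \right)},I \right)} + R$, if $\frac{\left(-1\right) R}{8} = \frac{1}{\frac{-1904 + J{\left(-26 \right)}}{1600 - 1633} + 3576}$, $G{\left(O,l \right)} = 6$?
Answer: $\frac{119902}{19991} \approx 5.9978$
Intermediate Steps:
$J{\left(r \right)} = -8 + r$
$I = i \sqrt{21}$ ($I = \sqrt{-21} = i \sqrt{21} \approx 4.5826 i$)
$R = - \frac{44}{19991}$ ($R = - \frac{8}{\frac{-1904 - 34}{1600 - 1633} + 3576} = - \frac{8}{\frac{-1904 - 34}{-33} + 3576} = - \frac{8}{\left(-1938\right) \left(- \frac{1}{33}\right) + 3576} = - \frac{8}{\frac{646}{11} + 3576} = - \frac{8}{\frac{39982}{11}} = \left(-8\right) \frac{11}{39982} = - \frac{44}{19991} \approx -0.002201$)
$G{\left(E{\left(-6 \right)},I \right)} + R = 6 - \frac{44}{19991} = \frac{119902}{19991}$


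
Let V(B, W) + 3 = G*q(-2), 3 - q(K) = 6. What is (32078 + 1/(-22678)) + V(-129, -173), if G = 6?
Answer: 726988645/22678 ≈ 32057.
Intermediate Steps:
q(K) = -3 (q(K) = 3 - 1*6 = 3 - 6 = -3)
V(B, W) = -21 (V(B, W) = -3 + 6*(-3) = -3 - 18 = -21)
(32078 + 1/(-22678)) + V(-129, -173) = (32078 + 1/(-22678)) - 21 = (32078 - 1/22678) - 21 = 727464883/22678 - 21 = 726988645/22678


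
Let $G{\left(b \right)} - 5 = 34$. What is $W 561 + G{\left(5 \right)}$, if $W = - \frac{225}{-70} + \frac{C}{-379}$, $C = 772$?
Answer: $\frac{3711501}{5306} \approx 699.49$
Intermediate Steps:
$G{\left(b \right)} = 39$ ($G{\left(b \right)} = 5 + 34 = 39$)
$W = \frac{6247}{5306}$ ($W = - \frac{225}{-70} + \frac{772}{-379} = \left(-225\right) \left(- \frac{1}{70}\right) + 772 \left(- \frac{1}{379}\right) = \frac{45}{14} - \frac{772}{379} = \frac{6247}{5306} \approx 1.1773$)
$W 561 + G{\left(5 \right)} = \frac{6247}{5306} \cdot 561 + 39 = \frac{3504567}{5306} + 39 = \frac{3711501}{5306}$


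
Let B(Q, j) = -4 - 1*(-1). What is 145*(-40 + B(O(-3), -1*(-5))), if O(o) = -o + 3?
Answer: -6235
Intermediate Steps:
O(o) = 3 - o
B(Q, j) = -3 (B(Q, j) = -4 + 1 = -3)
145*(-40 + B(O(-3), -1*(-5))) = 145*(-40 - 3) = 145*(-43) = -6235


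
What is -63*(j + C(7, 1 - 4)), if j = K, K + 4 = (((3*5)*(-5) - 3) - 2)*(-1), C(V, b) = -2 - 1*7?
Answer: -4221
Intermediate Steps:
C(V, b) = -9 (C(V, b) = -2 - 7 = -9)
K = 76 (K = -4 + (((3*5)*(-5) - 3) - 2)*(-1) = -4 + ((15*(-5) - 3) - 2)*(-1) = -4 + ((-75 - 3) - 2)*(-1) = -4 + (-78 - 2)*(-1) = -4 - 80*(-1) = -4 + 80 = 76)
j = 76
-63*(j + C(7, 1 - 4)) = -63*(76 - 9) = -63*67 = -4221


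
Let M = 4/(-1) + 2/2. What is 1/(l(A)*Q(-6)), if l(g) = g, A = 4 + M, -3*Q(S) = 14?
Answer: -3/14 ≈ -0.21429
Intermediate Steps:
Q(S) = -14/3 (Q(S) = -⅓*14 = -14/3)
M = -3 (M = 4*(-1) + 2*(½) = -4 + 1 = -3)
A = 1 (A = 4 - 3 = 1)
1/(l(A)*Q(-6)) = 1/(1*(-14/3)) = 1/(-14/3) = -3/14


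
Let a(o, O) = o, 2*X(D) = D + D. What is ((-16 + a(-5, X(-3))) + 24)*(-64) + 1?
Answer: -191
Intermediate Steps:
X(D) = D (X(D) = (D + D)/2 = (2*D)/2 = D)
((-16 + a(-5, X(-3))) + 24)*(-64) + 1 = ((-16 - 5) + 24)*(-64) + 1 = (-21 + 24)*(-64) + 1 = 3*(-64) + 1 = -192 + 1 = -191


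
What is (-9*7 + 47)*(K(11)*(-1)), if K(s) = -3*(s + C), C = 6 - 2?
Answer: -720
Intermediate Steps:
C = 4
K(s) = -12 - 3*s (K(s) = -3*(s + 4) = -3*(4 + s) = -12 - 3*s)
(-9*7 + 47)*(K(11)*(-1)) = (-9*7 + 47)*((-12 - 3*11)*(-1)) = (-63 + 47)*((-12 - 33)*(-1)) = -(-720)*(-1) = -16*45 = -720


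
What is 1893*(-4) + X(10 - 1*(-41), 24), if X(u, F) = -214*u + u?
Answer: -18435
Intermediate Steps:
X(u, F) = -213*u
1893*(-4) + X(10 - 1*(-41), 24) = 1893*(-4) - 213*(10 - 1*(-41)) = -7572 - 213*(10 + 41) = -7572 - 213*51 = -7572 - 10863 = -18435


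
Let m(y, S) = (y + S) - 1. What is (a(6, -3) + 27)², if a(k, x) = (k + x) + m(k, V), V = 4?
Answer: 1521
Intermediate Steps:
m(y, S) = -1 + S + y (m(y, S) = (S + y) - 1 = -1 + S + y)
a(k, x) = 3 + x + 2*k (a(k, x) = (k + x) + (-1 + 4 + k) = (k + x) + (3 + k) = 3 + x + 2*k)
(a(6, -3) + 27)² = ((3 - 3 + 2*6) + 27)² = ((3 - 3 + 12) + 27)² = (12 + 27)² = 39² = 1521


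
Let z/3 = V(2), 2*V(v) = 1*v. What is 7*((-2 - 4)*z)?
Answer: -126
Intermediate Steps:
V(v) = v/2 (V(v) = (1*v)/2 = v/2)
z = 3 (z = 3*((½)*2) = 3*1 = 3)
7*((-2 - 4)*z) = 7*((-2 - 4)*3) = 7*(-6*3) = 7*(-18) = -126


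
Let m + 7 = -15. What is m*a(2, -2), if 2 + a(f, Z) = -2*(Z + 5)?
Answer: 176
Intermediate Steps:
m = -22 (m = -7 - 15 = -22)
a(f, Z) = -12 - 2*Z (a(f, Z) = -2 - 2*(Z + 5) = -2 - 2*(5 + Z) = -2 + (-10 - 2*Z) = -12 - 2*Z)
m*a(2, -2) = -22*(-12 - 2*(-2)) = -22*(-12 + 4) = -22*(-8) = 176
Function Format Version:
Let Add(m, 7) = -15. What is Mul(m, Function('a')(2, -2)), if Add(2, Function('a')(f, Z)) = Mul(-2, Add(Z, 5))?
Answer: 176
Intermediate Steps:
m = -22 (m = Add(-7, -15) = -22)
Function('a')(f, Z) = Add(-12, Mul(-2, Z)) (Function('a')(f, Z) = Add(-2, Mul(-2, Add(Z, 5))) = Add(-2, Mul(-2, Add(5, Z))) = Add(-2, Add(-10, Mul(-2, Z))) = Add(-12, Mul(-2, Z)))
Mul(m, Function('a')(2, -2)) = Mul(-22, Add(-12, Mul(-2, -2))) = Mul(-22, Add(-12, 4)) = Mul(-22, -8) = 176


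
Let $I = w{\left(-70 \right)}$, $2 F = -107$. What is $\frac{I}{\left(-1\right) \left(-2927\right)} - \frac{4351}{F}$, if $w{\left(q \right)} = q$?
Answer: $\frac{25463264}{313189} \approx 81.303$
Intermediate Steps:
$F = - \frac{107}{2}$ ($F = \frac{1}{2} \left(-107\right) = - \frac{107}{2} \approx -53.5$)
$I = -70$
$\frac{I}{\left(-1\right) \left(-2927\right)} - \frac{4351}{F} = - \frac{70}{\left(-1\right) \left(-2927\right)} - \frac{4351}{- \frac{107}{2}} = - \frac{70}{2927} - - \frac{8702}{107} = \left(-70\right) \frac{1}{2927} + \frac{8702}{107} = - \frac{70}{2927} + \frac{8702}{107} = \frac{25463264}{313189}$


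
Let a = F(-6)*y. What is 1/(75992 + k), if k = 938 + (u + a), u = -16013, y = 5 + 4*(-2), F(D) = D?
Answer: 1/60935 ≈ 1.6411e-5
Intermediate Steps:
y = -3 (y = 5 - 8 = -3)
a = 18 (a = -6*(-3) = 18)
k = -15057 (k = 938 + (-16013 + 18) = 938 - 15995 = -15057)
1/(75992 + k) = 1/(75992 - 15057) = 1/60935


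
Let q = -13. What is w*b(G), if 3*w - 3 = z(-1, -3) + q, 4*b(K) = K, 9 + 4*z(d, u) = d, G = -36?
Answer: 75/2 ≈ 37.500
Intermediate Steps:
z(d, u) = -9/4 + d/4
b(K) = K/4
w = -25/6 (w = 1 + ((-9/4 + (¼)*(-1)) - 13)/3 = 1 + ((-9/4 - ¼) - 13)/3 = 1 + (-5/2 - 13)/3 = 1 + (⅓)*(-31/2) = 1 - 31/6 = -25/6 ≈ -4.1667)
w*b(G) = -25*(-36)/24 = -25/6*(-9) = 75/2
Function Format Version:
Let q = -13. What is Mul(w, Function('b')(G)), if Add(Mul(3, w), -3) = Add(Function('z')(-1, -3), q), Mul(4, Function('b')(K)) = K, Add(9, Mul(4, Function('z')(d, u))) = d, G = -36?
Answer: Rational(75, 2) ≈ 37.500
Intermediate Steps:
Function('z')(d, u) = Add(Rational(-9, 4), Mul(Rational(1, 4), d))
Function('b')(K) = Mul(Rational(1, 4), K)
w = Rational(-25, 6) (w = Add(1, Mul(Rational(1, 3), Add(Add(Rational(-9, 4), Mul(Rational(1, 4), -1)), -13))) = Add(1, Mul(Rational(1, 3), Add(Add(Rational(-9, 4), Rational(-1, 4)), -13))) = Add(1, Mul(Rational(1, 3), Add(Rational(-5, 2), -13))) = Add(1, Mul(Rational(1, 3), Rational(-31, 2))) = Add(1, Rational(-31, 6)) = Rational(-25, 6) ≈ -4.1667)
Mul(w, Function('b')(G)) = Mul(Rational(-25, 6), Mul(Rational(1, 4), -36)) = Mul(Rational(-25, 6), -9) = Rational(75, 2)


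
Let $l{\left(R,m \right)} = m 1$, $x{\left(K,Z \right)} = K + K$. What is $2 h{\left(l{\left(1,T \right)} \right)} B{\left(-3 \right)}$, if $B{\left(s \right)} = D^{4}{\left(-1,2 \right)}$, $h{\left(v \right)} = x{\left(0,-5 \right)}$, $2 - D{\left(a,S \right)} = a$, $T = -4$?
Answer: $0$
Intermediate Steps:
$D{\left(a,S \right)} = 2 - a$
$x{\left(K,Z \right)} = 2 K$
$l{\left(R,m \right)} = m$
$h{\left(v \right)} = 0$ ($h{\left(v \right)} = 2 \cdot 0 = 0$)
$B{\left(s \right)} = 81$ ($B{\left(s \right)} = \left(2 - -1\right)^{4} = \left(2 + 1\right)^{4} = 3^{4} = 81$)
$2 h{\left(l{\left(1,T \right)} \right)} B{\left(-3 \right)} = 2 \cdot 0 \cdot 81 = 0 \cdot 81 = 0$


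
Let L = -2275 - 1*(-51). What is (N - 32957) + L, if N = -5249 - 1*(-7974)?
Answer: -32456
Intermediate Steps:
L = -2224 (L = -2275 + 51 = -2224)
N = 2725 (N = -5249 + 7974 = 2725)
(N - 32957) + L = (2725 - 32957) - 2224 = -30232 - 2224 = -32456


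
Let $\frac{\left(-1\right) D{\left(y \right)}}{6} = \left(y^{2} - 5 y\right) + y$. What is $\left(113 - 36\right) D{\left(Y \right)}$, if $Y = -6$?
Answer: $-27720$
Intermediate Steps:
$D{\left(y \right)} = - 6 y^{2} + 24 y$ ($D{\left(y \right)} = - 6 \left(\left(y^{2} - 5 y\right) + y\right) = - 6 \left(y^{2} - 4 y\right) = - 6 y^{2} + 24 y$)
$\left(113 - 36\right) D{\left(Y \right)} = \left(113 - 36\right) 6 \left(-6\right) \left(4 - -6\right) = 77 \cdot 6 \left(-6\right) \left(4 + 6\right) = 77 \cdot 6 \left(-6\right) 10 = 77 \left(-360\right) = -27720$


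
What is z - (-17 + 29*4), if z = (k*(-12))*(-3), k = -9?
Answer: -423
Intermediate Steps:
z = -324 (z = -9*(-12)*(-3) = 108*(-3) = -324)
z - (-17 + 29*4) = -324 - (-17 + 29*4) = -324 - (-17 + 116) = -324 - 1*99 = -324 - 99 = -423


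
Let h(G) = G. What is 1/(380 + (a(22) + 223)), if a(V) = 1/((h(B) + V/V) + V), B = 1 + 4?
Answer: 28/16885 ≈ 0.0016583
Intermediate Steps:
B = 5
a(V) = 1/(6 + V) (a(V) = 1/((5 + V/V) + V) = 1/((5 + 1) + V) = 1/(6 + V))
1/(380 + (a(22) + 223)) = 1/(380 + (1/(6 + 22) + 223)) = 1/(380 + (1/28 + 223)) = 1/(380 + 6245/28) = 1/(16885/28) = 28/16885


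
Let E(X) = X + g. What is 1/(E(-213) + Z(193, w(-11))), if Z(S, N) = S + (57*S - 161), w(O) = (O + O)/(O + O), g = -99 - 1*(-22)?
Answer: 1/10743 ≈ 9.3084e-5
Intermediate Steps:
g = -77 (g = -99 + 22 = -77)
w(O) = 1 (w(O) = (2*O)/((2*O)) = (2*O)*(1/(2*O)) = 1)
E(X) = -77 + X (E(X) = X - 77 = -77 + X)
Z(S, N) = -161 + 58*S (Z(S, N) = S + (-161 + 57*S) = -161 + 58*S)
1/(E(-213) + Z(193, w(-11))) = 1/((-77 - 213) + (-161 + 58*193)) = 1/(-290 + (-161 + 11194)) = 1/(-290 + 11033) = 1/10743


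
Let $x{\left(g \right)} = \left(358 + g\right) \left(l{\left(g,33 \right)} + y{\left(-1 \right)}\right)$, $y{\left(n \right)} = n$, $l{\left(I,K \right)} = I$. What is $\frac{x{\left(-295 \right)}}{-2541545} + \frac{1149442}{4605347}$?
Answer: $\frac{3007239078746}{11704696641115} \approx 0.25693$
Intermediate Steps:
$x{\left(g \right)} = \left(-1 + g\right) \left(358 + g\right)$ ($x{\left(g \right)} = \left(358 + g\right) \left(g - 1\right) = \left(358 + g\right) \left(-1 + g\right) = \left(-1 + g\right) \left(358 + g\right)$)
$\frac{x{\left(-295 \right)}}{-2541545} + \frac{1149442}{4605347} = \frac{-358 + \left(-295\right)^{2} + 357 \left(-295\right)}{-2541545} + \frac{1149442}{4605347} = \left(-358 + 87025 - 105315\right) \left(- \frac{1}{2541545}\right) + 1149442 \cdot \frac{1}{4605347} = \left(-18648\right) \left(- \frac{1}{2541545}\right) + \frac{1149442}{4605347} = \frac{18648}{2541545} + \frac{1149442}{4605347} = \frac{3007239078746}{11704696641115}$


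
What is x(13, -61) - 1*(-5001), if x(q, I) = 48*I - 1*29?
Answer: 2044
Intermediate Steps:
x(q, I) = -29 + 48*I (x(q, I) = 48*I - 29 = -29 + 48*I)
x(13, -61) - 1*(-5001) = (-29 + 48*(-61)) - 1*(-5001) = (-29 - 2928) + 5001 = -2957 + 5001 = 2044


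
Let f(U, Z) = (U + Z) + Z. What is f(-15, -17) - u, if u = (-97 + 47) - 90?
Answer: 91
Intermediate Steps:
f(U, Z) = U + 2*Z
u = -140 (u = -50 - 90 = -140)
f(-15, -17) - u = (-15 + 2*(-17)) - 1*(-140) = (-15 - 34) + 140 = -49 + 140 = 91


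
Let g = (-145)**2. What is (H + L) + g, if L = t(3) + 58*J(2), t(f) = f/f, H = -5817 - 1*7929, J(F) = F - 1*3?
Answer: 7222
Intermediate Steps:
J(F) = -3 + F (J(F) = F - 3 = -3 + F)
H = -13746 (H = -5817 - 7929 = -13746)
t(f) = 1
L = -57 (L = 1 + 58*(-3 + 2) = 1 + 58*(-1) = 1 - 58 = -57)
g = 21025
(H + L) + g = (-13746 - 57) + 21025 = -13803 + 21025 = 7222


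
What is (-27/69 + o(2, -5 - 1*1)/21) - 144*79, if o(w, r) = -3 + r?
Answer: -1831668/161 ≈ -11377.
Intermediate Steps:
(-27/69 + o(2, -5 - 1*1)/21) - 144*79 = (-27/69 + (-3 + (-5 - 1*1))/21) - 144*79 = (-27*1/69 + (-3 + (-5 - 1))*(1/21)) - 11376 = (-9/23 + (-3 - 6)*(1/21)) - 11376 = (-9/23 - 9*1/21) - 11376 = (-9/23 - 3/7) - 11376 = -132/161 - 11376 = -1831668/161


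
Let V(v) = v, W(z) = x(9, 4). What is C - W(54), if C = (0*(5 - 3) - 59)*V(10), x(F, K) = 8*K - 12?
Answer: -610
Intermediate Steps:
x(F, K) = -12 + 8*K
W(z) = 20 (W(z) = -12 + 8*4 = -12 + 32 = 20)
C = -590 (C = (0*(5 - 3) - 59)*10 = (0*2 - 59)*10 = (0 - 59)*10 = -59*10 = -590)
C - W(54) = -590 - 1*20 = -590 - 20 = -610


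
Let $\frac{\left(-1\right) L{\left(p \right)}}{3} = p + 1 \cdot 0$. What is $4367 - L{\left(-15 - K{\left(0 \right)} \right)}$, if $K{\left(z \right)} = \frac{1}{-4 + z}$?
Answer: $\frac{17291}{4} \approx 4322.8$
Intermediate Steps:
$L{\left(p \right)} = - 3 p$ ($L{\left(p \right)} = - 3 \left(p + 1 \cdot 0\right) = - 3 \left(p + 0\right) = - 3 p$)
$4367 - L{\left(-15 - K{\left(0 \right)} \right)} = 4367 - - 3 \left(-15 - \frac{1}{-4 + 0}\right) = 4367 - - 3 \left(-15 - \frac{1}{-4}\right) = 4367 - - 3 \left(-15 - - \frac{1}{4}\right) = 4367 - - 3 \left(-15 + \frac{1}{4}\right) = 4367 - \left(-3\right) \left(- \frac{59}{4}\right) = 4367 - \frac{177}{4} = \frac{17291}{4}$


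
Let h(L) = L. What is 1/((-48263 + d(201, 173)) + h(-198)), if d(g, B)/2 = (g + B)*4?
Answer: -1/45469 ≈ -2.1993e-5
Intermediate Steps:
d(g, B) = 8*B + 8*g (d(g, B) = 2*((g + B)*4) = 2*((B + g)*4) = 2*(4*B + 4*g) = 8*B + 8*g)
1/((-48263 + d(201, 173)) + h(-198)) = 1/((-48263 + (8*173 + 8*201)) - 198) = 1/((-48263 + (1384 + 1608)) - 198) = 1/((-48263 + 2992) - 198) = 1/(-45271 - 198) = 1/(-45469) = -1/45469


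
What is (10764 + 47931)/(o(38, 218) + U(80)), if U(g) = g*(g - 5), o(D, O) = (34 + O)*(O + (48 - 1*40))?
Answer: 455/488 ≈ 0.93238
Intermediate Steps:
o(D, O) = (8 + O)*(34 + O) (o(D, O) = (34 + O)*(O + (48 - 40)) = (34 + O)*(O + 8) = (34 + O)*(8 + O) = (8 + O)*(34 + O))
U(g) = g*(-5 + g)
(10764 + 47931)/(o(38, 218) + U(80)) = (10764 + 47931)/((272 + 218² + 42*218) + 80*(-5 + 80)) = 58695/((272 + 47524 + 9156) + 80*75) = 58695/(56952 + 6000) = 58695/62952 = 58695*(1/62952) = 455/488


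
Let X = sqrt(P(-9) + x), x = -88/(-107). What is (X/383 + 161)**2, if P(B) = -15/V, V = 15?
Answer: (6597941 + I*sqrt(2033))**2/1679442361 ≈ 25921.0 + 0.35428*I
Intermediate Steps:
P(B) = -1 (P(B) = -15/15 = -15*1/15 = -1)
x = 88/107 (x = -88*(-1/107) = 88/107 ≈ 0.82243)
X = I*sqrt(2033)/107 (X = sqrt(-1 + 88/107) = sqrt(-19/107) = I*sqrt(2033)/107 ≈ 0.42139*I)
(X/383 + 161)**2 = ((I*sqrt(2033)/107)/383 + 161)**2 = ((I*sqrt(2033)/107)*(1/383) + 161)**2 = (I*sqrt(2033)/40981 + 161)**2 = (161 + I*sqrt(2033)/40981)**2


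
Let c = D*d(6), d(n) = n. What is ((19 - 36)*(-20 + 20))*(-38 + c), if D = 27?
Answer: 0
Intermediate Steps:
c = 162 (c = 27*6 = 162)
((19 - 36)*(-20 + 20))*(-38 + c) = ((19 - 36)*(-20 + 20))*(-38 + 162) = -17*0*124 = 0*124 = 0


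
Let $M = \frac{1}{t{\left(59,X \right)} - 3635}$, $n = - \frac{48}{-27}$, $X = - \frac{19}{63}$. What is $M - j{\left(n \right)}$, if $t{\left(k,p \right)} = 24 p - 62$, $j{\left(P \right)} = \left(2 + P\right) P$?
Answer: $- \frac{42318917}{6300909} \approx -6.7163$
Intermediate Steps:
$X = - \frac{19}{63}$ ($X = \left(-19\right) \frac{1}{63} = - \frac{19}{63} \approx -0.30159$)
$n = \frac{16}{9}$ ($n = \left(-48\right) \left(- \frac{1}{27}\right) = \frac{16}{9} \approx 1.7778$)
$j{\left(P \right)} = P \left(2 + P\right)$
$t{\left(k,p \right)} = -62 + 24 p$
$M = - \frac{21}{77789}$ ($M = \frac{1}{\left(-62 + 24 \left(- \frac{19}{63}\right)\right) - 3635} = \frac{1}{\left(-62 - \frac{152}{21}\right) - 3635} = \frac{1}{- \frac{1454}{21} - 3635} = \frac{1}{- \frac{77789}{21}} = - \frac{21}{77789} \approx -0.00026996$)
$M - j{\left(n \right)} = - \frac{21}{77789} - \frac{16 \left(2 + \frac{16}{9}\right)}{9} = - \frac{21}{77789} - \frac{16}{9} \cdot \frac{34}{9} = - \frac{21}{77789} - \frac{544}{81} = - \frac{42318917}{6300909}$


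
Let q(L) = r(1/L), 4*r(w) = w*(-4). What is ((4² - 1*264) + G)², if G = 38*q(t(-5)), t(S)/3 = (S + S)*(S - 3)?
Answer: 886788841/14400 ≈ 61583.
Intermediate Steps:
t(S) = 6*S*(-3 + S) (t(S) = 3*((S + S)*(S - 3)) = 3*((2*S)*(-3 + S)) = 3*(2*S*(-3 + S)) = 6*S*(-3 + S))
r(w) = -w (r(w) = (w*(-4))/4 = (-4*w)/4 = -w)
q(L) = -1/L
G = -19/120 (G = 38*(-1/(6*(-5)*(-3 - 5))) = 38*(-1/(6*(-5)*(-8))) = 38*(-1/240) = -19/120 ≈ -0.15833)
((4² - 1*264) + G)² = ((4² - 1*264) - 19/120)² = ((16 - 264) - 19/120)² = (-248 - 19/120)² = (-29779/120)² = 886788841/14400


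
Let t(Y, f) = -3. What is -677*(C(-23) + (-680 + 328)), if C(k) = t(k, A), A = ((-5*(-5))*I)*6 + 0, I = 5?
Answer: 240335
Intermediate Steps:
A = 750 (A = (-5*(-5)*5)*6 + 0 = (25*5)*6 + 0 = 125*6 + 0 = 750 + 0 = 750)
C(k) = -3
-677*(C(-23) + (-680 + 328)) = -677*(-3 + (-680 + 328)) = -677*(-3 - 352) = -677*(-355) = 240335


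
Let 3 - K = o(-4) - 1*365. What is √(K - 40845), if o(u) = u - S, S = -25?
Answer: I*√40498 ≈ 201.24*I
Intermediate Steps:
o(u) = 25 + u (o(u) = u - 1*(-25) = u + 25 = 25 + u)
K = 347 (K = 3 - ((25 - 4) - 1*365) = 3 - (21 - 365) = 3 - 1*(-344) = 3 + 344 = 347)
√(K - 40845) = √(347 - 40845) = √(-40498) = I*√40498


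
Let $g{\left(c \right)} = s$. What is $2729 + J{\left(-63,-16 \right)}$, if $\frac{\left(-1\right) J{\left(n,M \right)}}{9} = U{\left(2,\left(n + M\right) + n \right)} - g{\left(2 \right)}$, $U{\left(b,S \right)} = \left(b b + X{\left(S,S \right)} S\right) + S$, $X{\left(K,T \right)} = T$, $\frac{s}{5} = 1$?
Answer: $-177460$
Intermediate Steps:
$s = 5$ ($s = 5 \cdot 1 = 5$)
$g{\left(c \right)} = 5$
$U{\left(b,S \right)} = S + S^{2} + b^{2}$ ($U{\left(b,S \right)} = \left(b b + S S\right) + S = \left(b^{2} + S^{2}\right) + S = \left(S^{2} + b^{2}\right) + S = S + S^{2} + b^{2}$)
$J{\left(n,M \right)} = 9 - 18 n - 9 M - 9 \left(M + 2 n\right)^{2}$ ($J{\left(n,M \right)} = - 9 \left(\left(\left(\left(n + M\right) + n\right) + \left(\left(n + M\right) + n\right)^{2} + 2^{2}\right) - 5\right) = - 9 \left(\left(\left(\left(M + n\right) + n\right) + \left(\left(M + n\right) + n\right)^{2} + 4\right) - 5\right) = - 9 \left(\left(\left(M + 2 n\right) + \left(M + 2 n\right)^{2} + 4\right) - 5\right) = - 9 \left(\left(4 + M + \left(M + 2 n\right)^{2} + 2 n\right) - 5\right) = - 9 \left(-1 + M + \left(M + 2 n\right)^{2} + 2 n\right) = 9 - 18 n - 9 M - 9 \left(M + 2 n\right)^{2}$)
$2729 + J{\left(-63,-16 \right)} = 2729 - \left(-1287 + 9 \left(-16 + 2 \left(-63\right)\right)^{2}\right) = 2729 + \left(9 + 1134 + 144 - 9 \left(-16 - 126\right)^{2}\right) = 2729 + \left(9 + 1134 + 144 - 9 \left(-142\right)^{2}\right) = 2729 + \left(9 + 1134 + 144 - 181476\right) = 2729 - 180189 = -177460$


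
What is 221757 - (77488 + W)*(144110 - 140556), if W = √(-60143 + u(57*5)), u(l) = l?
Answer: -275170595 - 614842*I*√2 ≈ -2.7517e+8 - 8.6952e+5*I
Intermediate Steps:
W = 173*I*√2 (W = √(-60143 + 57*5) = √(-60143 + 285) = √(-59858) = 173*I*√2 ≈ 244.66*I)
221757 - (77488 + W)*(144110 - 140556) = 221757 - (77488 + 173*I*√2)*(144110 - 140556) = 221757 - (77488 + 173*I*√2)*3554 = 221757 - (275392352 + 614842*I*√2) = 221757 + (-275392352 - 614842*I*√2) = -275170595 - 614842*I*√2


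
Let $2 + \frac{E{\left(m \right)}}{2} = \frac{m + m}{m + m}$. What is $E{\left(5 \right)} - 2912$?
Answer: $-2914$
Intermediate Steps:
$E{\left(m \right)} = -2$ ($E{\left(m \right)} = -4 + 2 \frac{m + m}{m + m} = -4 + 2 \frac{2 m}{2 m} = -4 + 2 \cdot 2 m \frac{1}{2 m} = -4 + 2 \cdot 1 = -4 + 2 = -2$)
$E{\left(5 \right)} - 2912 = -2 - 2912 = -2914$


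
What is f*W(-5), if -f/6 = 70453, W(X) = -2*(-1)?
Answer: -845436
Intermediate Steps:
W(X) = 2
f = -422718 (f = -6*70453 = -422718)
f*W(-5) = -422718*2 = -845436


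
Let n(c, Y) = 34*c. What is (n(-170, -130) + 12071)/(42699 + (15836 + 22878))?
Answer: 6291/81413 ≈ 0.077273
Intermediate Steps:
(n(-170, -130) + 12071)/(42699 + (15836 + 22878)) = (34*(-170) + 12071)/(42699 + (15836 + 22878)) = (-5780 + 12071)/(42699 + 38714) = 6291/81413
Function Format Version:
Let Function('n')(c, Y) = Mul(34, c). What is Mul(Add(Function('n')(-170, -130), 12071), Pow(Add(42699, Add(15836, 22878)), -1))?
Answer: Rational(6291, 81413) ≈ 0.077273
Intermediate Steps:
Mul(Add(Function('n')(-170, -130), 12071), Pow(Add(42699, Add(15836, 22878)), -1)) = Mul(Add(Mul(34, -170), 12071), Pow(Add(42699, Add(15836, 22878)), -1)) = Mul(Add(-5780, 12071), Pow(Add(42699, 38714), -1)) = Mul(6291, Pow(81413, -1)) = Mul(6291, Rational(1, 81413)) = Rational(6291, 81413)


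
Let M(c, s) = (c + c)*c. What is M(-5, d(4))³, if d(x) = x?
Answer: 125000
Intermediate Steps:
M(c, s) = 2*c² (M(c, s) = (2*c)*c = 2*c²)
M(-5, d(4))³ = (2*(-5)²)³ = (2*25)³ = 50³ = 125000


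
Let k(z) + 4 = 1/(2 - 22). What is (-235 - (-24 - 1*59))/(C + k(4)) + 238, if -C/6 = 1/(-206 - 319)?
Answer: 779226/2827 ≈ 275.64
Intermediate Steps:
C = 2/175 (C = -6/(-206 - 319) = -6/(-525) = -6*(-1/525) = 2/175 ≈ 0.011429)
k(z) = -81/20 (k(z) = -4 + 1/(2 - 22) = -4 + 1/(-20) = -4 - 1/20 = -81/20)
(-235 - (-24 - 1*59))/(C + k(4)) + 238 = (-235 - (-24 - 1*59))/(2/175 - 81/20) + 238 = (-235 - (-24 - 59))/(-2827/700) + 238 = -700*(-235 - 1*(-83))/2827 + 238 = -700*(-235 + 83)/2827 + 238 = -700/2827*(-152) + 238 = 106400/2827 + 238 = 779226/2827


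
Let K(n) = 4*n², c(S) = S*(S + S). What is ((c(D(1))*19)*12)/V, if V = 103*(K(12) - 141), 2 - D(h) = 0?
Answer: 608/14935 ≈ 0.040710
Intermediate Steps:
D(h) = 2 (D(h) = 2 - 1*0 = 2 + 0 = 2)
c(S) = 2*S² (c(S) = S*(2*S) = 2*S²)
V = 44805 (V = 103*(4*12² - 141) = 103*(4*144 - 141) = 103*(576 - 141) = 103*435 = 44805)
((c(D(1))*19)*12)/V = (((2*2²)*19)*12)/44805 = (((2*4)*19)*12)*(1/44805) = ((8*19)*12)*(1/44805) = (152*12)*(1/44805) = 1824*(1/44805) = 608/14935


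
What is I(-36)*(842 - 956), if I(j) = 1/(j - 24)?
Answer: 19/10 ≈ 1.9000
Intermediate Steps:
I(j) = 1/(-24 + j)
I(-36)*(842 - 956) = (842 - 956)/(-24 - 36) = -114/(-60) = -1/60*(-114) = 19/10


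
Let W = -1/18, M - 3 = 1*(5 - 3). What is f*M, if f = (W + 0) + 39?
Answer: 3505/18 ≈ 194.72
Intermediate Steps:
M = 5 (M = 3 + 1*(5 - 3) = 3 + 1*2 = 3 + 2 = 5)
W = -1/18 (W = -1*1/18 = -1/18 ≈ -0.055556)
f = 701/18 (f = (-1/18 + 0) + 39 = -1/18 + 39 = 701/18 ≈ 38.944)
f*M = (701/18)*5 = 3505/18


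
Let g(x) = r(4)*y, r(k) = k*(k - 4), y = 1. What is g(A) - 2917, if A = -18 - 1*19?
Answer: -2917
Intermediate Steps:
r(k) = k*(-4 + k)
A = -37 (A = -18 - 19 = -37)
g(x) = 0 (g(x) = (4*(-4 + 4))*1 = (4*0)*1 = 0*1 = 0)
g(A) - 2917 = 0 - 2917 = -2917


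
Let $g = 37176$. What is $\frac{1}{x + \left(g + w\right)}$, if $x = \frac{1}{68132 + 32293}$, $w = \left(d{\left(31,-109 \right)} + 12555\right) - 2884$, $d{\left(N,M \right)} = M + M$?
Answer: $\frac{100425}{4682717326} \approx 2.1446 \cdot 10^{-5}$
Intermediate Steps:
$d{\left(N,M \right)} = 2 M$
$w = 9453$ ($w = \left(2 \left(-109\right) + 12555\right) - 2884 = \left(-218 + 12555\right) - 2884 = 12337 - 2884 = 9453$)
$x = \frac{1}{100425} \approx 9.9577 \cdot 10^{-6}$
$\frac{1}{x + \left(g + w\right)} = \frac{1}{\frac{1}{100425} + \left(37176 + 9453\right)} = \frac{1}{\frac{1}{100425} + 46629} = \frac{1}{\frac{4682717326}{100425}} = \frac{100425}{4682717326}$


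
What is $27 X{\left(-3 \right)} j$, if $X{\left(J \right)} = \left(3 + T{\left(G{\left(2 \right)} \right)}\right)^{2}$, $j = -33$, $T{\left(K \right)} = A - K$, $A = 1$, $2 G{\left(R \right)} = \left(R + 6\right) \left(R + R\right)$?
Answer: $-128304$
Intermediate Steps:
$G{\left(R \right)} = R \left(6 + R\right)$ ($G{\left(R \right)} = \frac{\left(R + 6\right) \left(R + R\right)}{2} = \frac{\left(6 + R\right) 2 R}{2} = \frac{2 R \left(6 + R\right)}{2} = R \left(6 + R\right)$)
$T{\left(K \right)} = 1 - K$
$X{\left(J \right)} = 144$ ($X{\left(J \right)} = \left(3 + \left(1 - 2 \left(6 + 2\right)\right)\right)^{2} = \left(3 + \left(1 - 2 \cdot 8\right)\right)^{2} = \left(3 + \left(1 - 16\right)\right)^{2} = \left(3 - 15\right)^{2} = \left(-12\right)^{2} = 144$)
$27 X{\left(-3 \right)} j = 27 \cdot 144 \left(-33\right) = 3888 \left(-33\right) = -128304$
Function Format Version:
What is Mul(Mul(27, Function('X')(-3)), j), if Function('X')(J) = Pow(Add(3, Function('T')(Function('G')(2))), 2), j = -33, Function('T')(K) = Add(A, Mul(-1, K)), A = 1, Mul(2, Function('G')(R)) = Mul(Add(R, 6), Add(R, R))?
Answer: -128304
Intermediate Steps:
Function('G')(R) = Mul(R, Add(6, R)) (Function('G')(R) = Mul(Rational(1, 2), Mul(Add(R, 6), Add(R, R))) = Mul(Rational(1, 2), Mul(Add(6, R), Mul(2, R))) = Mul(Rational(1, 2), Mul(2, R, Add(6, R))) = Mul(R, Add(6, R)))
Function('T')(K) = Add(1, Mul(-1, K))
Function('X')(J) = 144 (Function('X')(J) = Pow(Add(3, Add(1, Mul(-1, Mul(2, Add(6, 2))))), 2) = Pow(Add(3, Add(1, Mul(-1, Mul(2, 8)))), 2) = Pow(Add(3, Add(1, Mul(-1, 16))), 2) = Pow(Add(3, Add(1, -16)), 2) = Pow(Add(3, -15), 2) = Pow(-12, 2) = 144)
Mul(Mul(27, Function('X')(-3)), j) = Mul(Mul(27, 144), -33) = Mul(3888, -33) = -128304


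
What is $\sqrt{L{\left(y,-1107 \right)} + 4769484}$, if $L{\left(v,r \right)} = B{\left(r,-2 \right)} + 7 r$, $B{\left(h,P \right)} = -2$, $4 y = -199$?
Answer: $\sqrt{4761733} \approx 2182.1$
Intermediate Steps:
$y = - \frac{199}{4}$ ($y = \frac{1}{4} \left(-199\right) = - \frac{199}{4} \approx -49.75$)
$L{\left(v,r \right)} = -2 + 7 r$
$\sqrt{L{\left(y,-1107 \right)} + 4769484} = \sqrt{\left(-2 + 7 \left(-1107\right)\right) + 4769484} = \sqrt{\left(-2 - 7749\right) + 4769484} = \sqrt{-7751 + 4769484} = \sqrt{4761733}$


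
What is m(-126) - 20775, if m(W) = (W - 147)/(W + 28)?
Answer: -290811/14 ≈ -20772.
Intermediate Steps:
m(W) = (-147 + W)/(28 + W)
m(-126) - 20775 = (-147 - 126)/(28 - 126) - 20775 = -273/(-98) - 20775 = -1/98*(-273) - 20775 = 39/14 - 20775 = -290811/14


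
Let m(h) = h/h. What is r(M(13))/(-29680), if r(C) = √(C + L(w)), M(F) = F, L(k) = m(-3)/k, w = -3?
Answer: -√114/89040 ≈ -0.00011991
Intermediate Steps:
m(h) = 1
L(k) = 1/k
r(C) = √(-⅓ + C) (r(C) = √(C + 1/(-3)) = √(C - ⅓) = √(-⅓ + C))
r(M(13))/(-29680) = (√(-3 + 9*13)/3)/(-29680) = (√(-3 + 117)/3)*(-1/29680) = (√114/3)*(-1/29680) = -√114/89040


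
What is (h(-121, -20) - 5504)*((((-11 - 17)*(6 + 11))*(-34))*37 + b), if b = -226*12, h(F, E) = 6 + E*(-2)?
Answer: -3253491968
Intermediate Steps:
h(F, E) = 6 - 2*E
b = -2712
(h(-121, -20) - 5504)*((((-11 - 17)*(6 + 11))*(-34))*37 + b) = ((6 - 2*(-20)) - 5504)*((((-11 - 17)*(6 + 11))*(-34))*37 - 2712) = ((6 + 40) - 5504)*((-28*17*(-34))*37 - 2712) = (46 - 5504)*(-476*(-34)*37 - 2712) = -5458*(16184*37 - 2712) = -5458*(598808 - 2712) = -5458*596096 = -3253491968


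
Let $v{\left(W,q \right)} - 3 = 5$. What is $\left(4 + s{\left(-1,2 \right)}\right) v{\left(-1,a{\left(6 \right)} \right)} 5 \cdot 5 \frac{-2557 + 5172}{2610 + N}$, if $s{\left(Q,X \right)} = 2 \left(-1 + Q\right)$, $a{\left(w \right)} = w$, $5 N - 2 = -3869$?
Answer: $0$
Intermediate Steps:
$N = - \frac{3867}{5}$ ($N = \frac{2}{5} + \frac{1}{5} \left(-3869\right) = \frac{2}{5} - \frac{3869}{5} = - \frac{3867}{5} \approx -773.4$)
$v{\left(W,q \right)} = 8$ ($v{\left(W,q \right)} = 3 + 5 = 8$)
$s{\left(Q,X \right)} = -2 + 2 Q$
$\left(4 + s{\left(-1,2 \right)}\right) v{\left(-1,a{\left(6 \right)} \right)} 5 \cdot 5 \frac{-2557 + 5172}{2610 + N} = \left(4 + \left(-2 + 2 \left(-1\right)\right)\right) 8 \cdot 5 \cdot 5 \frac{-2557 + 5172}{2610 - \frac{3867}{5}} = \left(4 - 4\right) 40 \cdot 5 \frac{2615}{\frac{9183}{5}} = \left(4 - 4\right) 200 \cdot 2615 \cdot \frac{5}{9183} = 0 \cdot 200 \cdot \frac{13075}{9183} = 0 \cdot \frac{13075}{9183} = 0$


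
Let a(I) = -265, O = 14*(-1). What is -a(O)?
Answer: 265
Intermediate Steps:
O = -14
-a(O) = -1*(-265) = 265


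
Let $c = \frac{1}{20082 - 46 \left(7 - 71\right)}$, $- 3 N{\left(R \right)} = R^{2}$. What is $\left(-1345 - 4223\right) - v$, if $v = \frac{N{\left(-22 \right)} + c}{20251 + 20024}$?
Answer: $- \frac{15490813249019}{2782116450} \approx -5568.0$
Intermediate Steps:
$N{\left(R \right)} = - \frac{R^{2}}{3}$
$c = \frac{1}{23026}$ ($c = \frac{1}{20082 - -2944} = \frac{1}{20082 + 2944} = \frac{1}{23026} \approx 4.3429 \cdot 10^{-5}$)
$v = - \frac{11144581}{2782116450}$ ($v = \frac{- \frac{\left(-22\right)^{2}}{3} + \frac{1}{23026}}{20251 + 20024} = \frac{\left(- \frac{1}{3}\right) 484 + \frac{1}{23026}}{40275} = \left(- \frac{484}{3} + \frac{1}{23026}\right) \frac{1}{40275} = \left(- \frac{11144581}{69078}\right) \frac{1}{40275} = - \frac{11144581}{2782116450} \approx -0.0040058$)
$\left(-1345 - 4223\right) - v = \left(-1345 - 4223\right) - - \frac{11144581}{2782116450} = \left(-1345 - 4223\right) + \frac{11144581}{2782116450} = -5568 + \frac{11144581}{2782116450} = - \frac{15490813249019}{2782116450}$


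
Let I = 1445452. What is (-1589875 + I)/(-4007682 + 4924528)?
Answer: -144423/916846 ≈ -0.15752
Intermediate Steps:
(-1589875 + I)/(-4007682 + 4924528) = (-1589875 + 1445452)/(-4007682 + 4924528) = -144423/916846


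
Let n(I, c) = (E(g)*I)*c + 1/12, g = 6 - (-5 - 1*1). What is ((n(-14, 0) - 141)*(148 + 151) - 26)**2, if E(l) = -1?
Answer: 255956058241/144 ≈ 1.7775e+9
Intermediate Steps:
g = 12 (g = 6 - (-5 - 1) = 6 - 1*(-6) = 6 + 6 = 12)
n(I, c) = 1/12 - I*c (n(I, c) = (-I)*c + 1/12 = -I*c + 1/12 = 1/12 - I*c)
((n(-14, 0) - 141)*(148 + 151) - 26)**2 = (((1/12 - 1*(-14)*0) - 141)*(148 + 151) - 26)**2 = (((1/12 + 0) - 141)*299 - 26)**2 = ((1/12 - 141)*299 - 26)**2 = (-1691/12*299 - 26)**2 = (-505609/12 - 26)**2 = (-505921/12)**2 = 255956058241/144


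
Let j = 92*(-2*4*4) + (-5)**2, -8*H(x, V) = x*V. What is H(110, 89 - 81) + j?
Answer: -3029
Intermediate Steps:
H(x, V) = -V*x/8 (H(x, V) = -x*V/8 = -V*x/8)
j = -2919 (j = 92*(-8*4) + 25 = 92*(-32) + 25 = -2944 + 25 = -2919)
H(110, 89 - 81) + j = -1/8*(89 - 81)*110 - 2919 = -1/8*8*110 - 2919 = -110 - 2919 = -3029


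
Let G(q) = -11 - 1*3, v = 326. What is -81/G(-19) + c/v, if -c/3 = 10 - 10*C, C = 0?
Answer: 12993/2282 ≈ 5.6937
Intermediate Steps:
c = -30 (c = -3*(10 - 10*0) = -3*(10 + 0) = -3*10 = -30)
G(q) = -14 (G(q) = -11 - 3 = -14)
-81/G(-19) + c/v = -81/(-14) - 30/326 = -81*(-1/14) - 30*1/326 = 81/14 - 15/163 = 12993/2282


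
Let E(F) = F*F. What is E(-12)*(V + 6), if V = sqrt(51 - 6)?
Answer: 864 + 432*sqrt(5) ≈ 1830.0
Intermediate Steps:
E(F) = F**2
V = 3*sqrt(5) (V = sqrt(45) = 3*sqrt(5) ≈ 6.7082)
E(-12)*(V + 6) = (-12)**2*(3*sqrt(5) + 6) = 144*(6 + 3*sqrt(5)) = 864 + 432*sqrt(5)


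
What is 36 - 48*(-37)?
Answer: 1812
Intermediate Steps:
36 - 48*(-37) = 36 + 1776 = 1812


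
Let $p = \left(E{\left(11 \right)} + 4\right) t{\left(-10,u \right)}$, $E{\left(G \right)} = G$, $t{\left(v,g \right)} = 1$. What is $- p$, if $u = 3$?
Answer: $-15$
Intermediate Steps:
$p = 15$ ($p = \left(11 + 4\right) 1 = 15 \cdot 1 = 15$)
$- p = \left(-1\right) 15 = -15$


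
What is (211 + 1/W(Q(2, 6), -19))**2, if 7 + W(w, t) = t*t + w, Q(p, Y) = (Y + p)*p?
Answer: 6095081041/136900 ≈ 44522.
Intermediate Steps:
Q(p, Y) = p*(Y + p)
W(w, t) = -7 + w + t**2 (W(w, t) = -7 + (t*t + w) = -7 + (t**2 + w) = -7 + (w + t**2) = -7 + w + t**2)
(211 + 1/W(Q(2, 6), -19))**2 = (211 + 1/(-7 + 2*(6 + 2) + (-19)**2))**2 = (211 + 1/(-7 + 2*8 + 361))**2 = (211 + 1/(-7 + 16 + 361))**2 = (211 + 1/370)**2 = (78071/370)**2 = 6095081041/136900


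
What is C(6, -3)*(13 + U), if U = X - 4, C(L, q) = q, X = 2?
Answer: -33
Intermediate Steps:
U = -2 (U = 2 - 4 = -2)
C(6, -3)*(13 + U) = -3*(13 - 2) = -3*11 = -33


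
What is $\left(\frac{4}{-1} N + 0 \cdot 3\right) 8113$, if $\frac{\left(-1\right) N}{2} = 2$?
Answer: $129808$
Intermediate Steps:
$N = -4$ ($N = \left(-2\right) 2 = -4$)
$\left(\frac{4}{-1} N + 0 \cdot 3\right) 8113 = \left(\frac{4}{-1} \left(-4\right) + 0 \cdot 3\right) 8113 = \left(4 \left(-1\right) \left(-4\right) + 0\right) 8113 = \left(\left(-4\right) \left(-4\right) + 0\right) 8113 = \left(16 + 0\right) 8113 = 16 \cdot 8113 = 129808$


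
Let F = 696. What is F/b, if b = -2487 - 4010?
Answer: -696/6497 ≈ -0.10713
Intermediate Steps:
b = -6497
F/b = 696/(-6497) = 696*(-1/6497) = -696/6497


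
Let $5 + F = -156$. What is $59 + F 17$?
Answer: $-2678$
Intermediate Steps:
$F = -161$ ($F = -5 - 156 = -161$)
$59 + F 17 = 59 - 2737 = -2678$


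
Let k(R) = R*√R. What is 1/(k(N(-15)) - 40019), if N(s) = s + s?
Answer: I/(-40019*I + 30*√30) ≈ -2.4988e-5 + 1.026e-7*I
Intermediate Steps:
N(s) = 2*s
k(R) = R^(3/2)
1/(k(N(-15)) - 40019) = 1/((2*(-15))^(3/2) - 40019) = 1/((-30)^(3/2) - 40019) = 1/(-30*I*√30 - 40019) = 1/(-40019 - 30*I*√30)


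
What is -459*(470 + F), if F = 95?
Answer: -259335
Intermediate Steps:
-459*(470 + F) = -459*(470 + 95) = -459*565 = -259335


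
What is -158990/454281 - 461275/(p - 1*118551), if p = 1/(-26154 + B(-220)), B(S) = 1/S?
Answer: 1097265364352582785/309877947444962931 ≈ 3.5410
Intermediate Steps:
p = -220/5753881 (p = 1/(-26154 + 1/(-220)) = 1/(-26154 - 1/220) = 1/(-5753881/220) = -220/5753881 ≈ -3.8235e-5)
-158990/454281 - 461275/(p - 1*118551) = -158990/454281 - 461275/(-220/5753881 - 1*118551) = -158990*1/454281 - 461275/(-220/5753881 - 118551) = -158990/454281 - 461275/(-682128346651/5753881) = -158990/454281 - 461275*(-5753881/682128346651) = -158990/454281 + 2654121458275/682128346651 = 1097265364352582785/309877947444962931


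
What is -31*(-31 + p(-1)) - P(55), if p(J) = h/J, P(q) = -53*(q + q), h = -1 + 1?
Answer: 6791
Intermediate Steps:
h = 0
P(q) = -106*q
p(J) = 0 (p(J) = 0/J = 0)
-31*(-31 + p(-1)) - P(55) = -31*(-31 + 0) - (-106)*55 = -31*(-31) - 1*(-5830) = 961 + 5830 = 6791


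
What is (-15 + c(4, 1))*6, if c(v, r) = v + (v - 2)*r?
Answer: -54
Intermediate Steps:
c(v, r) = v + r*(-2 + v) (c(v, r) = v + (-2 + v)*r = v + r*(-2 + v))
(-15 + c(4, 1))*6 = (-15 + (4 - 2*1 + 1*4))*6 = (-15 + (4 - 2 + 4))*6 = (-15 + 6)*6 = -9*6 = -54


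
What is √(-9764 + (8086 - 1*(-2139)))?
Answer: √461 ≈ 21.471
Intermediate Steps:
√(-9764 + (8086 - 1*(-2139))) = √(-9764 + (8086 + 2139)) = √(-9764 + 10225) = √461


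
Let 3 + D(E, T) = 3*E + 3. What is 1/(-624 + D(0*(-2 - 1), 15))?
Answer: -1/624 ≈ -0.0016026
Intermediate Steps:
D(E, T) = 3*E (D(E, T) = -3 + (3*E + 3) = -3 + (3 + 3*E) = 3*E)
1/(-624 + D(0*(-2 - 1), 15)) = 1/(-624 + 3*(0*(-2 - 1))) = 1/(-624 + 3*(0*(-3))) = 1/(-624 + 3*0) = 1/(-624 + 0) = 1/(-624) = -1/624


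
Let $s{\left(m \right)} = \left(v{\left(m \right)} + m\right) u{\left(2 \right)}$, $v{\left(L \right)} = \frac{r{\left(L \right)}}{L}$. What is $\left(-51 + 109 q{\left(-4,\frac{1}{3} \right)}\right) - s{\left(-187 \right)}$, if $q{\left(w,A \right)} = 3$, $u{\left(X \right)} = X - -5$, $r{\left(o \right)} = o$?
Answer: $1578$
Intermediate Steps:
$u{\left(X \right)} = 5 + X$ ($u{\left(X \right)} = X + 5 = 5 + X$)
$v{\left(L \right)} = 1$ ($v{\left(L \right)} = \frac{L}{L} = 1$)
$s{\left(m \right)} = 7 + 7 m$ ($s{\left(m \right)} = \left(1 + m\right) \left(5 + 2\right) = \left(1 + m\right) 7 = 7 + 7 m$)
$\left(-51 + 109 q{\left(-4,\frac{1}{3} \right)}\right) - s{\left(-187 \right)} = \left(-51 + 109 \cdot 3\right) - \left(7 + 7 \left(-187\right)\right) = \left(-51 + 327\right) - \left(7 - 1309\right) = 276 - -1302 = 276 + 1302 = 1578$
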